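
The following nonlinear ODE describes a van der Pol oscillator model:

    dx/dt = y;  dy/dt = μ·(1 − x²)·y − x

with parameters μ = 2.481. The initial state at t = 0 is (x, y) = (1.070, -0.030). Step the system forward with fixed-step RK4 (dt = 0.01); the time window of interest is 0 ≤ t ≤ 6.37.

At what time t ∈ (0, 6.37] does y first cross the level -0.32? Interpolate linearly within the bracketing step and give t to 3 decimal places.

t=0.000: state=(1.070, -0.030)
step 1 (dt=0.01): k1=(-0.030, -1.059), k2=(-0.035, -1.057), k3=(-0.035, -1.057), k4=(-0.041, -1.055); state += dt/6·(k1+2k2+2k3+k4)
t=0.010: state=(1.070, -0.041)
t=0.020: state=(1.069, -0.051)
t=0.030: state=(1.069, -0.062)
continuing one RK4 step at a time; state shown every 25 steps (Δt=0.25):
t=0.250: state=(1.030, -0.284)
t=0.280: state=(1.021, -0.313)
next step: t=0.290: state=(1.018, -0.323) — y has crossed -0.32
linear interpolation between t=0.280 (-0.31335) and t=0.290 (-0.32324) → t≈0.287

t = 0.287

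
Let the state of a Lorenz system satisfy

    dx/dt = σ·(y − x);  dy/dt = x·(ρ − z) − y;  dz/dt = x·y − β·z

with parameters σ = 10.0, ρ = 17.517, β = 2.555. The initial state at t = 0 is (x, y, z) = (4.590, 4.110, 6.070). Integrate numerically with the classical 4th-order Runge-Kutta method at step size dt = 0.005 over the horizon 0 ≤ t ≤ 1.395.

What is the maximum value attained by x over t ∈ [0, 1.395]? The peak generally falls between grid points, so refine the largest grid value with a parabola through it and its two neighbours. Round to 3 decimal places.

t=0.000: state=(4.590, 4.110, 6.070)
step 1 (dt=0.005): k1=(-4.800, 48.432, 3.356), k2=(-3.469, 48.135, 3.840), k3=(-3.510, 48.168, 3.847), k4=(-2.216, 47.902, 4.336); state += dt/6·(k1+2k2+2k3+k4)
t=0.005: state=(4.573, 4.351, 6.089)
t=0.010: state=(4.568, 4.589, 6.113)
t=0.015: state=(4.574, 4.826, 6.143)
continuing one RK4 step at a time; state shown every 10 steps (Δt=0.05):
t=0.050: state=(4.906, 6.474, 6.510)
t=0.100: state=(6.040, 8.925, 7.707)
t=0.150: state=(7.707, 11.388, 10.082)
t=0.200: state=(9.576, 13.173, 13.930)
t=0.250: state=(11.055, 13.097, 18.768)
t=0.300: state=(11.385, 10.528, 22.890)
t=0.350: state=(10.219, 6.592, 24.538)
t=0.400: state=(8.036, 3.246, 23.675)
t=0.450: state=(5.701, 1.353, 21.545)
t=0.500: state=(3.806, 0.622, 19.166)
t=0.550: state=(2.515, 0.503, 16.945)
t=0.600: state=(1.747, 0.634, 14.967)
t=0.650: state=(1.355, 0.857, 13.225)
t=0.700: state=(1.215, 1.128, 11.697)
t=0.750: state=(1.249, 1.460, 10.369)
t=0.800: state=(1.419, 1.889, 9.229)
t=0.850: state=(1.722, 2.467, 8.282)
t=0.900: state=(2.175, 3.256, 7.550)
t=0.950: state=(2.820, 4.337, 7.088)
t=1.000: state=(3.713, 5.789, 7.013)
t=1.050: state=(4.915, 7.660, 7.535)
t=1.100: state=(6.457, 9.859, 8.979)
t=1.150: state=(8.260, 11.969, 11.711)
t=1.200: state=(10.008, 13.077, 15.772)
t=1.250: state=(11.092, 12.132, 20.270)
t=1.300: state=(10.903, 9.087, 23.428)
t=1.350: state=(9.397, 5.426, 24.090)
t=1.395: state=(7.437, 2.919, 22.943)
largest grid value and its neighbours: x(0.280)=11.43052, x(0.285)=11.44254, x(0.290)=11.43906
parabola through these three points peaks at t≈0.286 with x≈11.44313

max x = 11.443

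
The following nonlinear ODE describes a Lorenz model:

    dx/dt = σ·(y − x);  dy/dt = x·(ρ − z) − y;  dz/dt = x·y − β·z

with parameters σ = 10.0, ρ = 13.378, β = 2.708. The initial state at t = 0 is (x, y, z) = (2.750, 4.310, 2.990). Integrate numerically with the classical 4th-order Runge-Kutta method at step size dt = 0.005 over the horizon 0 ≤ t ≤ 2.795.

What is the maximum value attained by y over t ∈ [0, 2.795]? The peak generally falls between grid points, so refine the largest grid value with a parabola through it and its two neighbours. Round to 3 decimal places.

t=0.000: state=(2.750, 4.310, 2.990)
step 1 (dt=0.005): k1=(15.600, 24.257, 3.756), k2=(15.816, 24.575, 4.067), k3=(15.819, 24.578, 4.070), k4=(16.038, 24.898, 4.389); state += dt/6·(k1+2k2+2k3+k4)
t=0.005: state=(2.829, 4.433, 3.010)
t=0.010: state=(2.910, 4.559, 3.034)
t=0.015: state=(2.994, 4.688, 3.061)
continuing one RK4 step at a time; state shown every 20 steps (Δt=0.1):
t=0.100: state=(4.801, 7.381, 4.228)
t=0.200: state=(7.790, 10.948, 8.455)
t=0.300: state=(10.104, 10.907, 15.683)
t=0.400: state=(8.754, 5.575, 19.101)
t=0.500: state=(5.169, 1.836, 16.659)
t=0.600: state=(2.688, 1.067, 13.140)
t=0.700: state=(1.727, 1.299, 10.232)
t=0.800: state=(1.643, 1.846, 8.027)
t=0.900: state=(2.080, 2.751, 6.492)
t=1.000: state=(3.018, 4.250, 5.730)
t=1.100: state=(4.600, 6.543, 6.182)
t=1.200: state=(6.821, 9.184, 8.748)
t=1.300: state=(8.781, 9.958, 13.558)
t=1.400: state=(8.602, 7.053, 17.128)
t=1.500: state=(6.298, 3.698, 16.504)
t=1.600: state=(4.082, 2.407, 13.879)
t=1.700: state=(2.992, 2.434, 11.292)
t=1.800: state=(2.845, 3.058, 9.292)
t=1.900: state=(3.360, 4.165, 8.057)
t=2.000: state=(4.445, 5.804, 7.851)
t=2.100: state=(6.015, 7.725, 9.136)
t=2.200: state=(7.587, 8.819, 12.063)
t=2.300: state=(8.079, 7.713, 15.095)
t=2.400: state=(6.960, 5.298, 15.834)
t=2.500: state=(5.254, 3.708, 14.408)
t=2.600: state=(4.090, 3.338, 12.370)
t=2.700: state=(3.728, 3.727, 10.609)
t=2.795: state=(4.003, 4.561, 9.528)
largest grid value and its neighbours: y(0.245)=11.71572, y(0.250)=11.73014, y(0.255)=11.72785
parabola through these three points peaks at t≈0.252 with y≈11.73124

max y = 11.731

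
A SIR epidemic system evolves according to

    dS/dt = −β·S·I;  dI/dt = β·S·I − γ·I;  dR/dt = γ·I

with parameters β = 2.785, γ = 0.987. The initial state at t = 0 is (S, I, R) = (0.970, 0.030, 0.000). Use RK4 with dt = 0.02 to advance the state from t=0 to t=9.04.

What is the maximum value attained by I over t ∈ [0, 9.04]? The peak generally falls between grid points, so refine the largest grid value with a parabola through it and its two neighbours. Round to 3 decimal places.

max I = 0.289

t=0.000: state=(0.970, 0.030, 0.000)
step 1 (dt=0.02): k1=(-0.081, 0.051, 0.030), k2=(-0.082, 0.052, 0.030), k3=(-0.082, 0.052, 0.030), k4=(-0.084, 0.053, 0.031); state += dt/6·(k1+2k2+2k3+k4)
t=0.020: state=(0.968, 0.031, 0.001)
t=0.040: state=(0.967, 0.032, 0.001)
t=0.060: state=(0.965, 0.033, 0.002)
continuing one RK4 step at a time; state shown every 25 steps (Δt=0.5):
t=0.500: state=(0.909, 0.068, 0.023)
t=1.000: state=(0.791, 0.137, 0.072)
t=1.500: state=(0.615, 0.223, 0.161)
t=2.000: state=(0.430, 0.282, 0.288)
t=2.500: state=(0.289, 0.282, 0.429)
t=3.000: state=(0.200, 0.241, 0.559)
t=3.500: state=(0.149, 0.187, 0.665)
t=4.000: state=(0.119, 0.137, 0.744)
t=4.500: state=(0.101, 0.097, 0.802)
t=5.000: state=(0.090, 0.068, 0.842)
t=5.500: state=(0.083, 0.047, 0.870)
t=6.000: state=(0.079, 0.032, 0.889)
t=6.500: state=(0.076, 0.022, 0.902)
t=7.000: state=(0.074, 0.015, 0.911)
t=7.500: state=(0.073, 0.010, 0.917)
t=8.000: state=(0.072, 0.007, 0.921)
t=8.500: state=(0.072, 0.005, 0.924)
t=9.000: state=(0.071, 0.003, 0.926)
t=9.040: state=(0.071, 0.003, 0.926)
largest grid value and its neighbours: I(2.220)=0.28870, I(2.240)=0.28877, I(2.260)=0.28873
parabola through these three points peaks at t≈2.243 with I≈0.28877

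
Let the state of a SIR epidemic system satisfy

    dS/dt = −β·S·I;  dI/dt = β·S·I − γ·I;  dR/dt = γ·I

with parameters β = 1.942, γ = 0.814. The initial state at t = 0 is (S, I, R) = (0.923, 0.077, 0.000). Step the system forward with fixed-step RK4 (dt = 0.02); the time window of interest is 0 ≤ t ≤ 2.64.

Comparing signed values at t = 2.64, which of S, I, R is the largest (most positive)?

t=0.000: state=(0.923, 0.077, 0.000)
step 1 (dt=0.02): k1=(-0.138, 0.075, 0.063), k2=(-0.139, 0.076, 0.063), k3=(-0.139, 0.076, 0.063), k4=(-0.140, 0.076, 0.064); state += dt/6·(k1+2k2+2k3+k4)
t=0.020: state=(0.920, 0.079, 0.001)
t=0.040: state=(0.917, 0.080, 0.003)
t=0.060: state=(0.915, 0.082, 0.004)
continuing one RK4 step at a time; state shown every 5 steps (Δt=0.1):
t=0.100: state=(0.909, 0.085, 0.007)
t=0.200: state=(0.893, 0.093, 0.014)
t=0.300: state=(0.876, 0.102, 0.022)
t=0.400: state=(0.858, 0.111, 0.030)
t=0.500: state=(0.839, 0.121, 0.040)
t=0.600: state=(0.819, 0.131, 0.050)
t=0.700: state=(0.798, 0.141, 0.061)
t=0.800: state=(0.775, 0.152, 0.073)
t=0.900: state=(0.752, 0.162, 0.086)
t=1.000: state=(0.728, 0.173, 0.099)
t=1.100: state=(0.703, 0.183, 0.114)
t=1.200: state=(0.678, 0.193, 0.129)
t=1.300: state=(0.653, 0.202, 0.145)
t=1.400: state=(0.627, 0.211, 0.162)
t=1.500: state=(0.601, 0.219, 0.180)
t=1.600: state=(0.576, 0.226, 0.198)
t=1.700: state=(0.551, 0.233, 0.216)
t=1.800: state=(0.526, 0.238, 0.236)
t=1.900: state=(0.502, 0.243, 0.255)
t=2.000: state=(0.479, 0.246, 0.275)
t=2.100: state=(0.456, 0.248, 0.295)
t=2.200: state=(0.435, 0.250, 0.316)
t=2.300: state=(0.414, 0.250, 0.336)
t=2.400: state=(0.395, 0.249, 0.356)
t=2.500: state=(0.376, 0.248, 0.376)
t=2.600: state=(0.358, 0.245, 0.396)
t=2.640: state=(0.352, 0.244, 0.404)
compare at T: S=0.352, I=0.244, R=0.404

largest component: R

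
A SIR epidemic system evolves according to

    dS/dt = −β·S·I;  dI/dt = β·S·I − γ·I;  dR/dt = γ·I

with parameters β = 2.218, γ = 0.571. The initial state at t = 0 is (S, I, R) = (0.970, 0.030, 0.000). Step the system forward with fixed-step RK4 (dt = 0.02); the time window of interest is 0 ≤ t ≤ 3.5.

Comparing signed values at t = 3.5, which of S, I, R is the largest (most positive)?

t=0.000: state=(0.970, 0.030, 0.000)
step 1 (dt=0.02): k1=(-0.065, 0.047, 0.017), k2=(-0.066, 0.048, 0.017), k3=(-0.066, 0.048, 0.017), k4=(-0.067, 0.049, 0.018); state += dt/6·(k1+2k2+2k3+k4)
t=0.020: state=(0.969, 0.031, 0.000)
t=0.040: state=(0.967, 0.032, 0.001)
t=0.060: state=(0.966, 0.033, 0.001)
continuing one RK4 step at a time; state shown every 10 steps (Δt=0.2):
t=0.200: state=(0.955, 0.041, 0.004)
t=0.400: state=(0.935, 0.056, 0.010)
t=0.600: state=(0.908, 0.075, 0.017)
t=0.800: state=(0.874, 0.099, 0.027)
t=1.000: state=(0.831, 0.129, 0.040)
t=1.200: state=(0.779, 0.165, 0.056)
t=1.400: state=(0.718, 0.205, 0.078)
t=1.600: state=(0.649, 0.247, 0.103)
t=1.800: state=(0.576, 0.290, 0.134)
t=2.000: state=(0.503, 0.328, 0.169)
t=2.200: state=(0.431, 0.360, 0.209)
t=2.400: state=(0.366, 0.383, 0.251)
t=2.600: state=(0.307, 0.397, 0.296)
t=2.800: state=(0.257, 0.401, 0.341)
t=3.000: state=(0.216, 0.397, 0.387)
t=3.200: state=(0.181, 0.387, 0.432)
t=3.400: state=(0.153, 0.372, 0.475)
t=3.500: state=(0.141, 0.363, 0.496)
compare at T: S=0.141, I=0.363, R=0.496

largest component: R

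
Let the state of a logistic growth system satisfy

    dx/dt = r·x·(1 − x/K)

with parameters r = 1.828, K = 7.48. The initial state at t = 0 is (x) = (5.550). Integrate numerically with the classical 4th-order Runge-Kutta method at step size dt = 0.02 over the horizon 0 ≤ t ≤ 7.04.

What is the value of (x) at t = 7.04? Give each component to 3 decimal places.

t=0.000: state=(5.550)
step 1 (dt=0.02): k1=(2.618), k2=(2.594), k3=(2.595), k4=(2.571); state += dt/6·(k1+2k2+2k3+k4)
t=0.020: state=(5.602)
t=0.040: state=(5.653)
t=0.060: state=(5.703)
continuing one RK4 step at a time; state shown every 25 steps (Δt=0.5):
t=0.500: state=(6.565)
t=1.000: state=(7.084)
t=1.500: state=(7.316)
t=2.000: state=(7.413)
t=2.500: state=(7.453)
t=3.000: state=(7.469)
t=3.500: state=(7.476)
t=4.000: state=(7.478)
t=4.500: state=(7.479)
t=5.000: state=(7.480)
t=5.500: state=(7.480)
t=6.000: state=(7.480)
t=6.500: state=(7.480)
t=7.000: state=(7.480)
t=7.040: state=(7.480)

(x) = (7.480)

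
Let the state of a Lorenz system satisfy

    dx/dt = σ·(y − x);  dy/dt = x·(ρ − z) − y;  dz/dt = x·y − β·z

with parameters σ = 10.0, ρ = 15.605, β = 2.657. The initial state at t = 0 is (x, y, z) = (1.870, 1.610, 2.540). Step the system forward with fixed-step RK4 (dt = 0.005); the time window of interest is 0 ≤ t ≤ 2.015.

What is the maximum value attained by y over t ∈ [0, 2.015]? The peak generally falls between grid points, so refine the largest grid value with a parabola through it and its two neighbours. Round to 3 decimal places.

t=0.000: state=(1.870, 1.610, 2.540)
step 1 (dt=0.005): k1=(-2.600, 22.822, -3.738), k2=(-1.964, 22.697, -3.617), k3=(-1.983, 22.718, -3.616), k4=(-1.365, 22.612, -3.495); state += dt/6·(k1+2k2+2k3+k4)
t=0.005: state=(1.860, 1.724, 2.522)
t=0.010: state=(1.856, 1.836, 2.505)
t=0.015: state=(1.858, 1.948, 2.489)
continuing one RK4 step at a time; state shown every 20 steps (Δt=0.1):
t=0.100: state=(2.571, 4.066, 2.481)
t=0.200: state=(4.850, 7.972, 3.859)
t=0.300: state=(8.732, 13.056, 9.458)
t=0.400: state=(11.801, 12.407, 19.989)
t=0.500: state=(9.090, 3.949, 23.190)
t=0.600: state=(4.082, 0.029, 18.698)
t=0.700: state=(1.349, -0.247, 14.290)
t=0.800: state=(0.426, -0.016, 10.946)
t=0.900: state=(0.209, 0.144, 8.393)
t=1.000: state=(0.220, 0.290, 6.439)
t=1.100: state=(0.343, 0.523, 4.946)
t=1.200: state=(0.605, 0.969, 3.823)
t=1.300: state=(1.130, 1.858, 3.037)
t=1.400: state=(2.181, 3.635, 2.724)
t=1.500: state=(4.241, 7.015, 3.586)
t=1.600: state=(7.807, 12.014, 7.912)
t=1.700: state=(11.431, 13.362, 17.792)
t=1.800: state=(10.061, 5.700, 23.371)
t=1.900: state=(5.059, 0.519, 19.710)
t=2.000: state=(1.830, -0.162, 15.122)
t=2.015: state=(1.554, -0.140, 14.527)
largest grid value and its neighbours: y(0.340)=14.09548, y(0.345)=14.12092, y(0.350)=14.11820
parabola through these three points peaks at t≈0.347 with y≈14.12321

max y = 14.123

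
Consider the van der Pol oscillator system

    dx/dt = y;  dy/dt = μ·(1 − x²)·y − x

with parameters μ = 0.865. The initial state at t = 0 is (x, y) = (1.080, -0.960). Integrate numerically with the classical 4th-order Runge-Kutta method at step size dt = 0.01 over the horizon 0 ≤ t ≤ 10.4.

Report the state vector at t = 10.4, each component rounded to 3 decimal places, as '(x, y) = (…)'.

(x, y) = (-0.371, 1.788)

t=0.000: state=(1.080, -0.960)
step 1 (dt=0.01): k1=(-0.960, -0.942), k2=(-0.965, -0.945), k3=(-0.965, -0.945), k4=(-0.969, -0.948); state += dt/6·(k1+2k2+2k3+k4)
t=0.010: state=(1.070, -0.969)
t=0.020: state=(1.061, -0.979)
t=0.030: state=(1.051, -0.989)
continuing one RK4 step at a time; state shown every 50 steps (Δt=0.5):
t=0.500: state=(0.463, -1.557)
t=1.000: state=(-0.520, -2.341)
t=1.500: state=(-1.608, -1.576)
t=2.000: state=(-1.956, 0.006)
t=2.500: state=(-1.784, 0.581)
t=3.000: state=(-1.416, 0.887)
t=3.500: state=(-0.877, 1.311)
t=4.000: state=(-0.044, 2.084)
t=4.500: state=(1.156, 2.406)
t=5.000: state=(1.941, 0.609)
t=5.500: state=(1.944, -0.391)
t=6.000: state=(1.654, -0.734)
t=6.500: state=(1.213, -1.049)
t=7.000: state=(0.565, -1.603)
t=7.500: state=(-0.450, -2.450)
t=8.000: state=(-1.618, -1.734)
t=8.500: state=(-2.007, -0.019)
t=9.000: state=(-1.841, 0.568)
t=9.500: state=(-1.484, 0.857)
t=10.000: state=(-0.968, 1.243)
t=10.400: state=(-0.371, 1.788)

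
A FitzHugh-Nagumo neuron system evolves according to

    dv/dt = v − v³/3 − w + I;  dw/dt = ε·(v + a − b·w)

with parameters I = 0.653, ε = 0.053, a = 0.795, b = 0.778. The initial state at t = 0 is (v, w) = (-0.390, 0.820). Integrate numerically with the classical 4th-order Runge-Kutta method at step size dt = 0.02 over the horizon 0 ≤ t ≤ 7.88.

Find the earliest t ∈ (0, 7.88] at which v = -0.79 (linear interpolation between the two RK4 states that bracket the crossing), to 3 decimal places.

t=0.000: state=(-0.390, 0.820)
step 1 (dt=0.02): k1=(-0.537, -0.012), k2=(-0.542, -0.013), k3=(-0.542, -0.013), k4=(-0.546, -0.013); state += dt/6·(k1+2k2+2k3+k4)
t=0.020: state=(-0.401, 0.820)
t=0.040: state=(-0.412, 0.819)
t=0.060: state=(-0.423, 0.819)
continuing one RK4 step at a time; state shown every 25 steps (Δt=0.5):
t=0.500: state=(-0.714, 0.810)
t=0.580: state=(-0.775, 0.807)
next step: t=0.600: state=(-0.790, 0.807) — v has crossed -0.79
linear interpolation between t=0.580 (-0.77466) and t=0.600 (-0.79020) → t≈0.600

t = 0.600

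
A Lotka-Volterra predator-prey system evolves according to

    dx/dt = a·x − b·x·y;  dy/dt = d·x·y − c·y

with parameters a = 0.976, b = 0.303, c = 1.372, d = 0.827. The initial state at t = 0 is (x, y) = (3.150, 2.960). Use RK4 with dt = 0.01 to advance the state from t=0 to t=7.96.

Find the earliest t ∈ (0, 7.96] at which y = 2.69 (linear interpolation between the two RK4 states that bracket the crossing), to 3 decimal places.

t = 2.652

t=0.000: state=(3.150, 2.960)
step 1 (dt=0.01): k1=(0.249, 3.650), k2=(0.232, 3.675), k3=(0.232, 3.675), k4=(0.214, 3.701); state += dt/6·(k1+2k2+2k3+k4)
t=0.010: state=(3.152, 2.997)
t=0.020: state=(3.154, 3.034)
t=0.030: state=(3.156, 3.072)
continuing one RK4 step at a time; state shown every 50 steps (Δt=0.5):
t=0.500: state=(2.777, 5.258)
t=1.000: state=(1.766, 6.793)
t=1.500: state=(1.064, 6.033)
t=2.000: state=(0.785, 4.406)
t=2.500: state=(0.733, 3.020)
t=2.650: state=(0.745, 2.695)
next step: t=2.660: state=(0.747, 2.674) — y has crossed 2.69
linear interpolation between t=2.650 (2.69450) and t=2.660 (2.67423) → t≈2.652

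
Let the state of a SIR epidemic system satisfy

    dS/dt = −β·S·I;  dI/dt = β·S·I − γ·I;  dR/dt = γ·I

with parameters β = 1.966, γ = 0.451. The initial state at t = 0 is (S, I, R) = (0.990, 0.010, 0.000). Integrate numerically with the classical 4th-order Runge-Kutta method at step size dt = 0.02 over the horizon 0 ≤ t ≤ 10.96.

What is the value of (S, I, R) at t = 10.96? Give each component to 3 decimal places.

t=0.000: state=(0.990, 0.010, 0.000)
step 1 (dt=0.02): k1=(-0.019, 0.015, 0.005), k2=(-0.020, 0.015, 0.005), k3=(-0.020, 0.015, 0.005), k4=(-0.020, 0.015, 0.005); state += dt/6·(k1+2k2+2k3+k4)
t=0.020: state=(0.990, 0.010, 0.000)
t=0.040: state=(0.989, 0.011, 0.000)
t=0.060: state=(0.989, 0.011, 0.000)
continuing one RK4 step at a time; state shown every 25 steps (Δt=0.5):
t=0.500: state=(0.976, 0.021, 0.003)
t=1.000: state=(0.947, 0.043, 0.010)
t=1.500: state=(0.890, 0.085, 0.024)
t=2.000: state=(0.793, 0.156, 0.051)
t=2.500: state=(0.649, 0.254, 0.097)
t=3.000: state=(0.481, 0.353, 0.166)
t=3.500: state=(0.328, 0.419, 0.254)
t=4.000: state=(0.215, 0.435, 0.351)
t=4.500: state=(0.141, 0.412, 0.447)
t=5.000: state=(0.096, 0.369, 0.535)
t=5.500: state=(0.069, 0.319, 0.613)
t=6.000: state=(0.051, 0.270, 0.679)
t=6.500: state=(0.040, 0.225, 0.735)
t=7.000: state=(0.033, 0.186, 0.781)
t=7.500: state=(0.028, 0.153, 0.819)
t=8.000: state=(0.024, 0.125, 0.850)
t=8.500: state=(0.022, 0.102, 0.876)
t=9.000: state=(0.020, 0.083, 0.897)
t=9.500: state=(0.018, 0.068, 0.914)
t=10.000: state=(0.017, 0.055, 0.928)
t=10.500: state=(0.017, 0.045, 0.939)
t=10.960: state=(0.016, 0.037, 0.947)

(S, I, R) = (0.016, 0.037, 0.947)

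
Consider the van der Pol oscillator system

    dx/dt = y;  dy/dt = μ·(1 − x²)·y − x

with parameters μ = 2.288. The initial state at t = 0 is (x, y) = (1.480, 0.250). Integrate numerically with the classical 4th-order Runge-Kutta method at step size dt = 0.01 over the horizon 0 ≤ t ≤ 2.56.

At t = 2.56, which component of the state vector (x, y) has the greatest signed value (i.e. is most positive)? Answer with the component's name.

largest component: y

t=0.000: state=(1.480, 0.250)
step 1 (dt=0.01): k1=(0.250, -2.161), k2=(0.239, -2.135), k3=(0.239, -2.135), k4=(0.229, -2.109); state += dt/6·(k1+2k2+2k3+k4)
t=0.010: state=(1.482, 0.229)
t=0.020: state=(1.485, 0.208)
t=0.030: state=(1.487, 0.188)
continuing one RK4 step at a time; state shown every 10 steps (Δt=0.1):
t=0.100: state=(1.495, 0.059)
t=0.200: state=(1.493, -0.086)
t=0.300: state=(1.479, -0.195)
t=0.400: state=(1.455, -0.279)
t=0.500: state=(1.424, -0.346)
t=0.600: state=(1.386, -0.403)
t=0.700: state=(1.344, -0.455)
t=0.800: state=(1.296, -0.505)
t=0.900: state=(1.242, -0.558)
t=1.000: state=(1.184, -0.616)
t=1.100: state=(1.119, -0.683)
t=1.200: state=(1.047, -0.763)
t=1.300: state=(0.966, -0.861)
t=1.400: state=(0.874, -0.985)
t=1.500: state=(0.768, -1.146)
t=1.600: state=(0.643, -1.360)
t=1.700: state=(0.493, -1.649)
t=1.800: state=(0.310, -2.040)
t=1.900: state=(0.081, -2.562)
t=2.000: state=(-0.207, -3.207)
t=2.100: state=(-0.561, -3.851)
t=2.200: state=(-0.966, -4.149)
t=2.300: state=(-1.365, -3.693)
t=2.400: state=(-1.682, -2.576)
t=2.500: state=(-1.879, -1.415)
t=2.560: state=(-1.947, -0.885)
compare at T: x=-1.947, y=-0.885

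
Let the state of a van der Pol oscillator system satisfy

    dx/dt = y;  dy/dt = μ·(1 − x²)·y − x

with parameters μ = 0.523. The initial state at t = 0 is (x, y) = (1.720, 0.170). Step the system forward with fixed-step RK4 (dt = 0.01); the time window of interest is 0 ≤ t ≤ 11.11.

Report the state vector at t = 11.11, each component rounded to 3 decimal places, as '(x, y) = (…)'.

(x, y) = (-0.495, 1.743)

t=0.000: state=(1.720, 0.170)
step 1 (dt=0.01): k1=(0.170, -1.894), k2=(0.161, -1.886), k3=(0.161, -1.885), k4=(0.151, -1.877); state += dt/6·(k1+2k2+2k3+k4)
t=0.010: state=(1.722, 0.151)
t=0.020: state=(1.723, 0.132)
t=0.030: state=(1.724, 0.114)
continuing one RK4 step at a time; state shown every 50 steps (Δt=0.5):
t=0.500: state=(1.604, -0.569)
t=1.000: state=(1.191, -1.069)
t=1.500: state=(0.530, -1.587)
t=2.000: state=(-0.398, -2.080)
t=2.500: state=(-1.398, -1.680)
t=3.000: state=(-1.909, -0.356)
t=3.500: state=(-1.844, 0.514)
t=4.000: state=(-1.459, 1.000)
t=4.500: state=(-0.845, 1.471)
t=5.000: state=(0.032, 2.039)
t=5.500: state=(1.113, 2.080)
t=6.000: state=(1.868, 0.807)
t=6.500: state=(1.962, -0.305)
t=7.000: state=(1.658, -0.859)
t=7.500: state=(1.121, -1.295)
t=8.000: state=(0.343, -1.840)
t=8.500: state=(-0.703, -2.239)
t=9.000: state=(-1.671, -1.380)
t=9.500: state=(-2.000, -0.024)
t=10.000: state=(-1.813, 0.685)
t=10.500: state=(-1.358, 1.123)
t=11.000: state=(-0.680, 1.615)
t=11.110: state=(-0.495, 1.743)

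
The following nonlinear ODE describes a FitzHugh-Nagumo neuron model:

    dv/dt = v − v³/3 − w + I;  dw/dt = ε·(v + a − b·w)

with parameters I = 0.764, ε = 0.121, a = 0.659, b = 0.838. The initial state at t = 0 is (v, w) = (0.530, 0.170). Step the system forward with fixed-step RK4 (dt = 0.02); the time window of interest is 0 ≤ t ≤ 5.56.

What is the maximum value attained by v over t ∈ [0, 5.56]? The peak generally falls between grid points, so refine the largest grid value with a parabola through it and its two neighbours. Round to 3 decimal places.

t=0.000: state=(0.530, 0.170)
step 1 (dt=0.02): k1=(1.074, 0.127), k2=(1.081, 0.128), k3=(1.081, 0.128), k4=(1.087, 0.129); state += dt/6·(k1+2k2+2k3+k4)
t=0.020: state=(0.552, 0.173)
t=0.040: state=(0.573, 0.175)
t=0.060: state=(0.596, 0.178)
continuing one RK4 step at a time; state shown every 10 steps (Δt=0.2):
t=0.200: state=(0.756, 0.198)
t=0.400: state=(0.996, 0.231)
t=0.600: state=(1.228, 0.268)
t=0.800: state=(1.431, 0.311)
t=1.000: state=(1.588, 0.357)
t=1.200: state=(1.696, 0.405)
t=1.400: state=(1.763, 0.454)
t=1.600: state=(1.799, 0.503)
t=1.800: state=(1.814, 0.552)
t=2.000: state=(1.815, 0.600)
t=2.200: state=(1.809, 0.648)
t=2.400: state=(1.797, 0.694)
t=2.600: state=(1.782, 0.738)
t=2.800: state=(1.766, 0.782)
t=3.000: state=(1.748, 0.824)
t=3.200: state=(1.729, 0.865)
t=3.400: state=(1.710, 0.904)
t=3.600: state=(1.690, 0.943)
t=3.800: state=(1.671, 0.980)
t=4.000: state=(1.651, 1.016)
t=4.200: state=(1.630, 1.051)
t=4.400: state=(1.610, 1.084)
t=4.600: state=(1.590, 1.116)
t=4.800: state=(1.569, 1.148)
t=5.000: state=(1.549, 1.178)
t=5.200: state=(1.528, 1.207)
t=5.400: state=(1.507, 1.235)
t=5.560: state=(1.490, 1.256)
largest grid value and its neighbours: v(1.920)=1.81600, v(1.940)=1.81600, v(1.960)=1.81591
parabola through these three points peaks at t≈1.930 with v≈1.81602

max v = 1.816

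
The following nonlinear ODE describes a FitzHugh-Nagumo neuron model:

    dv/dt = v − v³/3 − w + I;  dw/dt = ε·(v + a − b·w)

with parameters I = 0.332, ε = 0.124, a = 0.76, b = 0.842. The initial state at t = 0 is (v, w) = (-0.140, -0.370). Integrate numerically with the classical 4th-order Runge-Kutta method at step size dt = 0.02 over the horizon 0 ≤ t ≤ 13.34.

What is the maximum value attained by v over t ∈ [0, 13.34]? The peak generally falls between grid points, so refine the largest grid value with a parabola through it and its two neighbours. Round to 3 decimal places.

max v = 1.771

t=0.000: state=(-0.140, -0.370)
step 1 (dt=0.02): k1=(0.563, 0.116), k2=(0.567, 0.116), k3=(0.567, 0.116), k4=(0.572, 0.117); state += dt/6·(k1+2k2+2k3+k4)
t=0.020: state=(-0.129, -0.368)
t=0.040: state=(-0.117, -0.365)
t=0.060: state=(-0.105, -0.363)
continuing one RK4 step at a time; state shown every 25 steps (Δt=0.5):
t=0.500: state=(0.206, -0.304)
t=1.000: state=(0.705, -0.216)
t=1.500: state=(1.271, -0.099)
t=2.000: state=(1.642, 0.042)
t=2.500: state=(1.763, 0.189)
t=3.000: state=(1.761, 0.332)
t=3.500: state=(1.718, 0.467)
t=4.000: state=(1.660, 0.591)
t=4.500: state=(1.596, 0.705)
t=5.000: state=(1.528, 0.809)
t=5.500: state=(1.457, 0.904)
t=6.000: state=(1.382, 0.990)
t=6.500: state=(1.301, 1.067)
t=7.000: state=(1.213, 1.134)
t=7.500: state=(1.116, 1.193)
t=8.000: state=(1.003, 1.242)
t=8.500: state=(0.869, 1.281)
t=9.000: state=(0.698, 1.310)
t=9.500: state=(0.463, 1.324)
t=10.000: state=(0.111, 1.321)
t=10.500: state=(-0.449, 1.291)
t=11.000: state=(-1.211, 1.221)
t=11.500: state=(-1.777, 1.112)
t=12.000: state=(-1.954, 0.987)
t=12.500: state=(-1.966, 0.864)
t=13.000: state=(-1.938, 0.748)
t=13.340: state=(-1.912, 0.674)
largest grid value and its neighbours: v(2.700)=1.77080, v(2.720)=1.77083, v(2.740)=1.77074
parabola through these three points peaks at t≈2.715 with v≈1.77083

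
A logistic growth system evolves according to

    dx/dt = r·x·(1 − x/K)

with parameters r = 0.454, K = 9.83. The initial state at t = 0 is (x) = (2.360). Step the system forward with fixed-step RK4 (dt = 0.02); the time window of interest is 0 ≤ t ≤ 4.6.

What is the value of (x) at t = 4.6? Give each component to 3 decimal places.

(x) = (7.061)

t=0.000: state=(2.360)
step 1 (dt=0.02): k1=(0.814), k2=(0.816), k3=(0.816), k4=(0.818); state += dt/6·(k1+2k2+2k3+k4)
t=0.020: state=(2.376)
t=0.040: state=(2.393)
t=0.060: state=(2.409)
continuing one RK4 step at a time; state shown every 10 steps (Δt=0.2):
t=0.200: state=(2.527)
t=0.400: state=(2.701)
t=0.600: state=(2.882)
t=0.800: state=(3.071)
t=1.000: state=(3.266)
t=1.200: state=(3.466)
t=1.400: state=(3.673)
t=1.600: state=(3.884)
t=1.800: state=(4.099)
t=2.000: state=(4.318)
t=2.200: state=(4.539)
t=2.400: state=(4.761)
t=2.600: state=(4.984)
t=2.800: state=(5.207)
t=3.000: state=(5.429)
t=3.200: state=(5.648)
t=3.400: state=(5.865)
t=3.600: state=(6.077)
t=3.800: state=(6.286)
t=4.000: state=(6.489)
t=4.200: state=(6.686)
t=4.400: state=(6.877)
t=4.600: state=(7.061)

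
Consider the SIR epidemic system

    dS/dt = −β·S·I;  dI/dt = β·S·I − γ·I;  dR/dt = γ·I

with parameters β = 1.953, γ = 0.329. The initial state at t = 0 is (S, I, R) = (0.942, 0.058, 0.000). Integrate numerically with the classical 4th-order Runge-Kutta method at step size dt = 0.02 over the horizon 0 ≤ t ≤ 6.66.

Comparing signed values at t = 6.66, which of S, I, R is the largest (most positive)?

t=0.000: state=(0.942, 0.058, 0.000)
step 1 (dt=0.02): k1=(-0.107, 0.088, 0.019), k2=(-0.108, 0.089, 0.019), k3=(-0.108, 0.089, 0.019), k4=(-0.110, 0.090, 0.020); state += dt/6·(k1+2k2+2k3+k4)
t=0.020: state=(0.940, 0.060, 0.000)
t=0.040: state=(0.938, 0.062, 0.001)
t=0.060: state=(0.935, 0.063, 0.001)
continuing one RK4 step at a time; state shown every 25 steps (Δt=0.5):
t=0.500: state=(0.866, 0.119, 0.014)
t=1.000: state=(0.736, 0.223, 0.042)
t=1.500: state=(0.555, 0.356, 0.089)
t=2.000: state=(0.369, 0.473, 0.158)
t=2.500: state=(0.225, 0.534, 0.241)
t=3.000: state=(0.133, 0.537, 0.330)
t=3.500: state=(0.080, 0.504, 0.416)
t=4.000: state=(0.050, 0.455, 0.495)
t=4.500: state=(0.033, 0.402, 0.566)
t=5.000: state=(0.023, 0.350, 0.627)
t=5.500: state=(0.017, 0.302, 0.681)
t=6.000: state=(0.013, 0.260, 0.727)
t=6.500: state=(0.010, 0.223, 0.767)
t=6.660: state=(0.009, 0.212, 0.778)
compare at T: S=0.009, I=0.212, R=0.778

largest component: R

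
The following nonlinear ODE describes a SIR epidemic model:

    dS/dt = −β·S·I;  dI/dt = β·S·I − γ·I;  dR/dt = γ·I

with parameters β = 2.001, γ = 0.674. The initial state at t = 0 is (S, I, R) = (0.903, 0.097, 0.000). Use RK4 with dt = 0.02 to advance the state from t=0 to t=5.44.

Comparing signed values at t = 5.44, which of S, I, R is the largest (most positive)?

largest component: R

t=0.000: state=(0.903, 0.097, 0.000)
step 1 (dt=0.02): k1=(-0.175, 0.110, 0.065), k2=(-0.177, 0.111, 0.066), k3=(-0.177, 0.111, 0.066), k4=(-0.179, 0.112, 0.067); state += dt/6·(k1+2k2+2k3+k4)
t=0.020: state=(0.899, 0.099, 0.001)
t=0.040: state=(0.896, 0.101, 0.003)
t=0.060: state=(0.892, 0.104, 0.004)
continuing one RK4 step at a time; state shown every 10 steps (Δt=0.2):
t=0.200: state=(0.865, 0.121, 0.015)
t=0.400: state=(0.819, 0.148, 0.033)
t=0.600: state=(0.768, 0.178, 0.055)
t=0.800: state=(0.711, 0.209, 0.081)
t=1.000: state=(0.650, 0.239, 0.111)
t=1.200: state=(0.587, 0.268, 0.145)
t=1.400: state=(0.525, 0.292, 0.183)
t=1.600: state=(0.465, 0.311, 0.224)
t=1.800: state=(0.409, 0.324, 0.267)
t=2.000: state=(0.359, 0.330, 0.311)
t=2.200: state=(0.314, 0.330, 0.355)
t=2.400: state=(0.276, 0.325, 0.400)
t=2.600: state=(0.243, 0.315, 0.443)
t=2.800: state=(0.214, 0.301, 0.484)
t=3.000: state=(0.191, 0.286, 0.524)
t=3.200: state=(0.171, 0.268, 0.561)
t=3.400: state=(0.154, 0.250, 0.596)
t=3.600: state=(0.140, 0.232, 0.629)
t=3.800: state=(0.128, 0.214, 0.659)
t=4.000: state=(0.118, 0.196, 0.686)
t=4.200: state=(0.109, 0.179, 0.711)
t=4.400: state=(0.102, 0.163, 0.735)
t=4.600: state=(0.096, 0.149, 0.756)
t=4.800: state=(0.091, 0.135, 0.775)
t=5.000: state=(0.086, 0.122, 0.792)
t=5.200: state=(0.082, 0.110, 0.808)
t=5.400: state=(0.079, 0.100, 0.822)
t=5.440: state=(0.078, 0.097, 0.824)
compare at T: S=0.078, I=0.097, R=0.824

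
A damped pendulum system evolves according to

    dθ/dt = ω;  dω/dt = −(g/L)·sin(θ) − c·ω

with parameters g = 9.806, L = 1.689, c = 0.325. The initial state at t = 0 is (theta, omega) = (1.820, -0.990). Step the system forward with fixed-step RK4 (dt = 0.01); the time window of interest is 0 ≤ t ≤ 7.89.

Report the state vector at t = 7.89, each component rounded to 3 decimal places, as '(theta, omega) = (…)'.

(theta, omega) = (0.254, 0.900)

t=0.000: state=(1.820, -0.990)
step 1 (dt=0.01): k1=(-0.990, -5.305), k2=(-1.017, -5.303), k3=(-1.017, -5.303), k4=(-1.043, -5.302); state += dt/6·(k1+2k2+2k3+k4)
t=0.010: state=(1.810, -1.043)
t=0.020: state=(1.799, -1.096)
t=0.030: state=(1.788, -1.149)
continuing one RK4 step at a time; state shown every 50 steps (Δt=0.5):
t=0.500: state=(0.695, -3.311)
t=1.000: state=(-0.911, -2.403)
t=1.500: state=(-1.388, 0.495)
t=2.000: state=(-0.530, 2.657)
t=2.500: state=(0.743, 1.859)
t=3.000: state=(1.044, -0.670)
t=3.500: state=(0.230, -2.232)
t=4.000: state=(-0.712, -1.130)
t=4.500: state=(-0.735, 0.985)
t=5.000: state=(0.049, 1.772)
t=5.500: state=(0.659, 0.431)
t=6.000: state=(0.439, -1.174)
t=6.500: state=(-0.246, -1.232)
t=7.000: state=(-0.545, 0.132)
t=7.500: state=(-0.176, 1.146)
t=7.890: state=(0.254, 0.900)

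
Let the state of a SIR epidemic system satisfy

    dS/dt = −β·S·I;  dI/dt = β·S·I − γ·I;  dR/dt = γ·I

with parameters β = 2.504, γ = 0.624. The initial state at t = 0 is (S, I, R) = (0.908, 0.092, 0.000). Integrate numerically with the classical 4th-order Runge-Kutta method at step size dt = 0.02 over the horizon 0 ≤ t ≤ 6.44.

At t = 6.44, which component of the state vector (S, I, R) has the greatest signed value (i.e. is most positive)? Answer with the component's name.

largest component: R

t=0.000: state=(0.908, 0.092, 0.000)
step 1 (dt=0.02): k1=(-0.209, 0.152, 0.057), k2=(-0.212, 0.154, 0.058), k3=(-0.212, 0.154, 0.058), k4=(-0.215, 0.156, 0.059); state += dt/6·(k1+2k2+2k3+k4)
t=0.020: state=(0.904, 0.095, 0.001)
t=0.040: state=(0.899, 0.098, 0.002)
t=0.060: state=(0.895, 0.101, 0.004)
continuing one RK4 step at a time; state shown every 25 steps (Δt=0.5):
t=0.500: state=(0.763, 0.193, 0.043)
t=1.000: state=(0.552, 0.324, 0.124)
t=1.500: state=(0.345, 0.414, 0.241)
t=2.000: state=(0.203, 0.424, 0.374)
t=2.500: state=(0.122, 0.378, 0.500)
t=3.000: state=(0.079, 0.313, 0.608)
t=3.500: state=(0.056, 0.249, 0.695)
t=4.000: state=(0.042, 0.194, 0.764)
t=4.500: state=(0.034, 0.149, 0.817)
t=5.000: state=(0.029, 0.113, 0.858)
t=5.500: state=(0.026, 0.086, 0.889)
t=6.000: state=(0.023, 0.065, 0.912)
t=6.440: state=(0.022, 0.050, 0.928)
compare at T: S=0.022, I=0.050, R=0.928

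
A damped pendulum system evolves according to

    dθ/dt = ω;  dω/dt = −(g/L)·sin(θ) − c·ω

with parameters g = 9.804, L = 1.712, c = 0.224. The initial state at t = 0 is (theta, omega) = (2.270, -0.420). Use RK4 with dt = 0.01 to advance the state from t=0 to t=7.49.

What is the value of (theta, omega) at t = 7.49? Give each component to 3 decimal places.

(theta, omega) = (-0.846, -0.291)

t=0.000: state=(2.270, -0.420)
step 1 (dt=0.01): k1=(-0.420, -4.289), k2=(-0.441, -4.292), k3=(-0.441, -4.292), k4=(-0.463, -4.295); state += dt/6·(k1+2k2+2k3+k4)
t=0.010: state=(2.266, -0.463)
t=0.020: state=(2.261, -0.506)
t=0.030: state=(2.255, -0.549)
continuing one RK4 step at a time; state shown every 25 steps (Δt=0.25):
t=0.250: state=(2.027, -1.543)
t=0.500: state=(1.486, -2.804)
t=0.750: state=(0.641, -3.844)
t=1.000: state=(-0.346, -3.825)
t=1.250: state=(-1.172, -2.658)
t=1.500: state=(-1.648, -1.145)
t=1.750: state=(-1.752, 0.291)
t=2.000: state=(-1.508, 1.659)
t=2.250: state=(-0.935, 2.869)
t=2.500: state=(-0.129, 3.408)
t=2.750: state=(0.674, 2.837)
t=3.000: state=(1.229, 1.540)
t=3.250: state=(1.433, 0.097)
t=3.500: state=(1.283, -1.276)
t=3.750: state=(0.814, -2.416)
t=4.000: state=(0.129, -2.914)
t=4.250: state=(-0.560, -2.445)
t=4.500: state=(-1.037, -1.299)
t=4.750: state=(-1.195, 0.038)
t=5.000: state=(-1.024, 1.296)
t=5.250: state=(-0.573, 2.232)
t=5.500: state=(0.033, 2.479)
t=5.750: state=(0.596, 1.899)
t=6.000: state=(0.940, 0.809)
t=6.250: state=(0.991, -0.400)
t=6.500: state=(0.753, -1.460)
t=6.750: state=(0.297, -2.085)
t=7.000: state=(-0.231, -2.012)
t=7.250: state=(-0.654, -1.290)
t=7.490: state=(-0.846, -0.291)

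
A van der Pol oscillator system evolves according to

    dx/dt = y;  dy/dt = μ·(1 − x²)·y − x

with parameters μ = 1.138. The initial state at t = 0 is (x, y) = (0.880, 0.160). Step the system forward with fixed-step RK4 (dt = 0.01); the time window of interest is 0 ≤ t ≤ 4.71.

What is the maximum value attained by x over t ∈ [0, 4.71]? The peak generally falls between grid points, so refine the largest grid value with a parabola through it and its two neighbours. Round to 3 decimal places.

max x = 0.895

t=0.000: state=(0.880, 0.160)
step 1 (dt=0.01): k1=(0.160, -0.839), k2=(0.156, -0.841), k3=(0.156, -0.841), k4=(0.152, -0.843); state += dt/6·(k1+2k2+2k3+k4)
t=0.010: state=(0.882, 0.152)
t=0.020: state=(0.883, 0.143)
t=0.030: state=(0.884, 0.135)
continuing one RK4 step at a time; state shown every 20 steps (Δt=0.2):
t=0.200: state=(0.895, -0.014)
t=0.400: state=(0.874, -0.197)
t=0.600: state=(0.816, -0.386)
t=0.800: state=(0.719, -0.585)
t=1.000: state=(0.580, -0.807)
t=1.200: state=(0.394, -1.066)
t=1.400: state=(0.150, -1.377)
t=1.600: state=(-0.160, -1.727)
t=1.800: state=(-0.538, -2.031)
t=2.000: state=(-0.956, -2.085)
t=2.200: state=(-1.342, -1.708)
t=2.400: state=(-1.618, -1.033)
t=2.600: state=(-1.759, -0.397)
t=2.800: state=(-1.791, 0.039)
t=3.000: state=(-1.755, 0.305)
t=3.200: state=(-1.676, 0.474)
t=3.400: state=(-1.568, 0.599)
t=3.600: state=(-1.437, 0.712)
t=3.800: state=(-1.282, 0.835)
t=4.000: state=(-1.101, 0.986)
t=4.200: state=(-0.885, 1.188)
t=4.400: state=(-0.621, 1.468)
t=4.600: state=(-0.290, 1.855)
t=4.710: state=(-0.072, 2.114)
largest grid value and its neighbours: x(0.170)=0.89478, x(0.180)=0.89486, x(0.190)=0.89485
parabola through these three points peaks at t≈0.184 with x≈0.89486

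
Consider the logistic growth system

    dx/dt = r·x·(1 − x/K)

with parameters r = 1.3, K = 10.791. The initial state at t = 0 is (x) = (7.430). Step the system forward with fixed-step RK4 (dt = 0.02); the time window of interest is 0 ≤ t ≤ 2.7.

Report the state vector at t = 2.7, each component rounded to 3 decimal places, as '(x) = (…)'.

(x) = (10.647)

t=0.000: state=(7.430)
step 1 (dt=0.02): k1=(3.008), k2=(2.994), k3=(2.994), k4=(2.979); state += dt/6·(k1+2k2+2k3+k4)
t=0.020: state=(7.490)
t=0.040: state=(7.549)
t=0.060: state=(7.608)
continuing one RK4 step at a time; state shown every 5 steps (Δt=0.1):
t=0.100: state=(7.723)
t=0.200: state=(8.001)
t=0.300: state=(8.261)
t=0.400: state=(8.504)
t=0.500: state=(8.730)
t=0.600: state=(8.938)
t=0.700: state=(9.129)
t=0.800: state=(9.303)
t=0.900: state=(9.463)
t=1.000: state=(9.607)
t=1.100: state=(9.737)
t=1.200: state=(9.854)
t=1.300: state=(9.960)
t=1.400: state=(10.054)
t=1.500: state=(10.139)
t=1.600: state=(10.214)
t=1.700: state=(10.281)
t=1.800: state=(10.340)
t=1.900: state=(10.393)
t=2.000: state=(10.440)
t=2.100: state=(10.482)
t=2.200: state=(10.519)
t=2.300: state=(10.551)
t=2.400: state=(10.580)
t=2.500: state=(10.605)
t=2.600: state=(10.627)
t=2.700: state=(10.647)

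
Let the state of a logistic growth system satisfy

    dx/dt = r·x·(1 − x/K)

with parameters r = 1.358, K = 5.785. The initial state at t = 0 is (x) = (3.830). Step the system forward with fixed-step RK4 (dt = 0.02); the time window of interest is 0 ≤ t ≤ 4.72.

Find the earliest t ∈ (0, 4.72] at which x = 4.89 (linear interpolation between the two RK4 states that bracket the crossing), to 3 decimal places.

t=0.000: state=(3.830)
step 1 (dt=0.02): k1=(1.758), k2=(1.750), k3=(1.750), k4=(1.742); state += dt/6·(k1+2k2+2k3+k4)
t=0.020: state=(3.865)
t=0.040: state=(3.900)
t=0.060: state=(3.934)
continuing one RK4 step at a time; state shown every 10 steps (Δt=0.2):
t=0.200: state=(4.165)
t=0.400: state=(4.462)
t=0.600: state=(4.719)
t=0.740: state=(4.874)
next step: t=0.760: state=(4.895) — x has crossed 4.89
linear interpolation between t=0.740 (4.87421) and t=0.760 (4.89485) → t≈0.755

t = 0.755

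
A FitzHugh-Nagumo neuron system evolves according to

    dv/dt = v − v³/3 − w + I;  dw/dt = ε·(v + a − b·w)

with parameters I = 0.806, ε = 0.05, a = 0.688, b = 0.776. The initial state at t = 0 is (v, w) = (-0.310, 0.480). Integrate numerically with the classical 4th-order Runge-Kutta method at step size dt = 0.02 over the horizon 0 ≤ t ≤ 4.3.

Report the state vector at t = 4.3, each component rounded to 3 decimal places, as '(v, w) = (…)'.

t=0.000: state=(-0.310, 0.480)
step 1 (dt=0.02): k1=(0.026, 0.000), k2=(0.026, 0.000), k3=(0.026, 0.000), k4=(0.026, 0.000); state += dt/6·(k1+2k2+2k3+k4)
t=0.020: state=(-0.309, 0.480)
t=0.040: state=(-0.309, 0.480)
t=0.060: state=(-0.308, 0.480)
continuing one RK4 step at a time; state shown every 10 steps (Δt=0.2):
t=0.200: state=(-0.304, 0.480)
t=0.400: state=(-0.298, 0.480)
t=0.600: state=(-0.289, 0.480)
t=0.800: state=(-0.280, 0.481)
t=1.000: state=(-0.268, 0.481)
t=1.200: state=(-0.254, 0.482)
t=1.400: state=(-0.238, 0.482)
t=1.600: state=(-0.218, 0.483)
t=1.800: state=(-0.194, 0.484)
t=2.000: state=(-0.166, 0.486)
t=2.200: state=(-0.132, 0.487)
t=2.400: state=(-0.090, 0.489)
t=2.600: state=(-0.040, 0.492)
t=2.800: state=(0.020, 0.495)
t=3.000: state=(0.093, 0.498)
t=3.200: state=(0.181, 0.502)
t=3.400: state=(0.287, 0.508)
t=3.600: state=(0.413, 0.514)
t=3.800: state=(0.560, 0.522)
t=4.000: state=(0.726, 0.531)
t=4.200: state=(0.906, 0.542)
t=4.300: state=(0.999, 0.548)

(v, w) = (0.999, 0.548)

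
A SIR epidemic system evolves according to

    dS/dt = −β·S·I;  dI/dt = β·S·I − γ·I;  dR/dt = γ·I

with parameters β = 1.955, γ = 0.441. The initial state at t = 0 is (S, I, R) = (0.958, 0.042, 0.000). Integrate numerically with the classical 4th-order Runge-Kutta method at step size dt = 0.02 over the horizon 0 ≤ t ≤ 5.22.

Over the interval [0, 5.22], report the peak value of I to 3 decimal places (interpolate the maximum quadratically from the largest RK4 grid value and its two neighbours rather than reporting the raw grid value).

max I = 0.448

t=0.000: state=(0.958, 0.042, 0.000)
step 1 (dt=0.02): k1=(-0.079, 0.060, 0.019), k2=(-0.080, 0.061, 0.019), k3=(-0.080, 0.061, 0.019), k4=(-0.081, 0.062, 0.019); state += dt/6·(k1+2k2+2k3+k4)
t=0.020: state=(0.956, 0.043, 0.000)
t=0.040: state=(0.955, 0.044, 0.001)
t=0.060: state=(0.953, 0.046, 0.001)
continuing one RK4 step at a time; state shown every 10 steps (Δt=0.2):
t=0.200: state=(0.940, 0.056, 0.004)
t=0.400: state=(0.917, 0.073, 0.010)
t=0.600: state=(0.887, 0.096, 0.017)
t=0.800: state=(0.850, 0.123, 0.027)
t=1.000: state=(0.805, 0.156, 0.039)
t=1.200: state=(0.752, 0.193, 0.055)
t=1.400: state=(0.692, 0.235, 0.073)
t=1.600: state=(0.626, 0.278, 0.096)
t=1.800: state=(0.557, 0.321, 0.122)
t=2.000: state=(0.487, 0.360, 0.153)
t=2.200: state=(0.420, 0.394, 0.186)
t=2.400: state=(0.358, 0.420, 0.222)
t=2.600: state=(0.303, 0.437, 0.260)
t=2.800: state=(0.255, 0.446, 0.299)
t=3.000: state=(0.214, 0.448, 0.338)
t=3.200: state=(0.180, 0.443, 0.377)
t=3.400: state=(0.151, 0.432, 0.416)
t=3.600: state=(0.128, 0.418, 0.454)
t=3.800: state=(0.109, 0.401, 0.490)
t=4.000: state=(0.094, 0.382, 0.524)
t=4.200: state=(0.081, 0.362, 0.557)
t=4.400: state=(0.071, 0.341, 0.588)
t=4.600: state=(0.062, 0.321, 0.617)
t=4.800: state=(0.055, 0.300, 0.645)
t=5.000: state=(0.049, 0.281, 0.670)
t=5.200: state=(0.044, 0.262, 0.694)
t=5.220: state=(0.044, 0.260, 0.697)
largest grid value and its neighbours: I(2.920)=0.44817, I(2.940)=0.44820, I(2.960)=0.44816
parabola through these three points peaks at t≈2.940 with I≈0.44820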